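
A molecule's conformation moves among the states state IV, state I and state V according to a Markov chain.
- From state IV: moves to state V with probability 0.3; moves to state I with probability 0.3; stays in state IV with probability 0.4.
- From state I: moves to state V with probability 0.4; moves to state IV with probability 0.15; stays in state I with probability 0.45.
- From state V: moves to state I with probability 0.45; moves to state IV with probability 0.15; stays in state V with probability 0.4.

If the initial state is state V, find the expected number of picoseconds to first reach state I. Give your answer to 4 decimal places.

2.3810

Let t(s) be the expected number of picoseconds to first reach state I from state s, with t(state I) = 0. Conditioning on the first picosecond:
t(state IV) = 1 + 0.4·t(state IV) + 0.3·t(state V)
t(state V) = 1 + 0.15·t(state IV) + 0.4·t(state V)
Solving: t(state IV) = 2.8571, t(state V) = 2.3810.
Expected picoseconds from state V to state I: 2.3810.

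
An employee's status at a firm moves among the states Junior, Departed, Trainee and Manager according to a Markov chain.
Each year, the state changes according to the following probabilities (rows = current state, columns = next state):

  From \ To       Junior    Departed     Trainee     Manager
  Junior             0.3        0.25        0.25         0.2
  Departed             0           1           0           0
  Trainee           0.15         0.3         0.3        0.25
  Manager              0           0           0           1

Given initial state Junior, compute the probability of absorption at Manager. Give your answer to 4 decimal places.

0.4475

Let h(s) be the probability of absorption at Manager starting from transient state s. Then h(Manager) = 1 and h(Departed) = 0. By first-step analysis:
h(Junior) = 0.3·h(Junior) + 0.25·0 + 0.25·h(Trainee) + 0.2·1
h(Trainee) = 0.15·h(Junior) + 0.3·0 + 0.3·h(Trainee) + 0.25·1
Solving: h(Junior) = 0.4475, h(Trainee) = 0.4530.
Starting from Junior, the probability is 0.4475.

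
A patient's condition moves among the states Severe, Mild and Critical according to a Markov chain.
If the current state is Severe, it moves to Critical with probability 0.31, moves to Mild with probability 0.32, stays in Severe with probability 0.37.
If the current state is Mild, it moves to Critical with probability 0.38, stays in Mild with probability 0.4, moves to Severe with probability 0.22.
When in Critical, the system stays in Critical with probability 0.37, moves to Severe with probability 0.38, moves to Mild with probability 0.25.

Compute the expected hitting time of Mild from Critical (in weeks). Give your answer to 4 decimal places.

Let t(s) be the expected number of weeks to first reach Mild from state s, with t(Mild) = 0. Conditioning on the first week:
t(Severe) = 1 + 0.37·t(Severe) + 0.31·t(Critical)
t(Critical) = 1 + 0.38·t(Severe) + 0.37·t(Critical)
Solving: t(Severe) = 3.3680, t(Critical) = 3.6188.
Expected weeks from Critical to Mild: 3.6188.

3.6188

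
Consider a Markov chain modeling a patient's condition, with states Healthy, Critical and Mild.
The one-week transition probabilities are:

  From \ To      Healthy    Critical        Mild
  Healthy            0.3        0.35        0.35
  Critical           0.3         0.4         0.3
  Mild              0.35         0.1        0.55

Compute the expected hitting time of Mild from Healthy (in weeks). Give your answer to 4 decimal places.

Let t(s) be the expected number of weeks to first reach Mild from state s, with t(Mild) = 0. Conditioning on the first week:
t(Healthy) = 1 + 0.3·t(Healthy) + 0.35·t(Critical)
t(Critical) = 1 + 0.3·t(Healthy) + 0.4·t(Critical)
Solving: t(Healthy) = 3.0159, t(Critical) = 3.1746.
Expected weeks from Healthy to Mild: 3.0159.

3.0159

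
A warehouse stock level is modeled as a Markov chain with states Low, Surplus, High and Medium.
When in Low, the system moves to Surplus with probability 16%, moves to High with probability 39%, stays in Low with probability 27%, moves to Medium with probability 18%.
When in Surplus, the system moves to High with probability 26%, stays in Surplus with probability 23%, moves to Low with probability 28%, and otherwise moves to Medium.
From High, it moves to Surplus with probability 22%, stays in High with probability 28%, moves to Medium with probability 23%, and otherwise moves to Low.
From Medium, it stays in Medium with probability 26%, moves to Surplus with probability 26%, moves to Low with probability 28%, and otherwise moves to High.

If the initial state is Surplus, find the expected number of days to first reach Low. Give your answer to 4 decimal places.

Let t(s) be the expected number of days to first reach Low from state s, with t(Low) = 0. Conditioning on the first day:
t(Surplus) = 1 + 0.23·t(Surplus) + 0.26·t(High) + 0.23·t(Medium)
t(High) = 1 + 0.22·t(Surplus) + 0.28·t(High) + 0.23·t(Medium)
t(Medium) = 1 + 0.26·t(Surplus) + 0.2·t(High) + 0.26·t(Medium)
Solving: t(Surplus) = 3.6037, t(High) = 3.6405, t(Medium) = 3.6014.
Expected days from Surplus to Low: 3.6037.

3.6037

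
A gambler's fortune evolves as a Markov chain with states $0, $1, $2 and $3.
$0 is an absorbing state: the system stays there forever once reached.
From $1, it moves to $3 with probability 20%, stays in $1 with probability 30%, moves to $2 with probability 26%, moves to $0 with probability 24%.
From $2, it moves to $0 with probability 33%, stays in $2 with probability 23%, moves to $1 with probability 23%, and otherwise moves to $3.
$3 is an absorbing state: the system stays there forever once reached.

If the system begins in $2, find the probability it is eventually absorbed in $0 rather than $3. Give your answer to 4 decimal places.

Let h(s) be the probability of absorption at $0 starting from transient state s. Then h($0) = 1 and h($3) = 0. By first-step analysis:
h($1) = 0.24·1 + 0.3·h($1) + 0.26·h($2) + 0.2·0
h($2) = 0.33·1 + 0.23·h($1) + 0.23·h($2) + 0.21·0
Solving: h($1) = 0.5647, h($2) = 0.5972.
Starting from $2, the probability is 0.5972.

0.5972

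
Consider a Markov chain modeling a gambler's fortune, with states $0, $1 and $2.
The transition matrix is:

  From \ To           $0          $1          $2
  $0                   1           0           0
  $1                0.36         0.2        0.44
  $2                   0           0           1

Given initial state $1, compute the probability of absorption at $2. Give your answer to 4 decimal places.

Let h(s) be the probability of absorption at $2 starting from transient state s. Then h($2) = 1 and h($0) = 0. By first-step analysis:
h($1) = 0.36·0 + 0.2·h($1) + 0.44·1
Solving: h($1) = 0.5500.
Starting from $1, the probability is 0.5500.

0.5500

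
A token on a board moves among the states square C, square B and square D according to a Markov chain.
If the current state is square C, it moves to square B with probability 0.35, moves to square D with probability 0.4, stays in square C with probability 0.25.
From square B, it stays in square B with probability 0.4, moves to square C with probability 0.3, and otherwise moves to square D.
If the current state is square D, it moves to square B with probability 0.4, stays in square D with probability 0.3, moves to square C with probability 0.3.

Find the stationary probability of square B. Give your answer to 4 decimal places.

0.3857

Let the stationary distribution be π with π = πP and π_1 + π_2 + π_3 = 1.
π_1 = 0.25·π_1 + 0.3·π_2 + 0.3·π_3
π_2 = 0.35·π_1 + 0.4·π_2 + 0.4·π_3
Solving with the normalization constraint gives π = (0.2857, 0.3857, 0.3286).
So the stationary probability of square B is 0.3857.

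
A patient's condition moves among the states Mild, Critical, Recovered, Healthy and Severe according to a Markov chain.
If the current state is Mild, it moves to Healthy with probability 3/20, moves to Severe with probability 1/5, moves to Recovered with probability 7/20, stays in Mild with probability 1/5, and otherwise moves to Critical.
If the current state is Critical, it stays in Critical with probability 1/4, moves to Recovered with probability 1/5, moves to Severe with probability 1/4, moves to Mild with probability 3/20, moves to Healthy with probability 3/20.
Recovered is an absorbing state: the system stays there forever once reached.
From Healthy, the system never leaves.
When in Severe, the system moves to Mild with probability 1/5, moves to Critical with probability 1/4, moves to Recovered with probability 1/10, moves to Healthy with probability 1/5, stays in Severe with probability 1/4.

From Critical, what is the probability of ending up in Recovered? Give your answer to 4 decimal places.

Let h(s) be the probability of absorption at Recovered starting from transient state s. Then h(Recovered) = 1 and h(Healthy) = 0. By first-step analysis:
h(Mild) = 0.2·h(Mild) + 0.1·h(Critical) + 0.35·1 + 0.15·0 + 0.2·h(Severe)
h(Critical) = 0.15·h(Mild) + 0.25·h(Critical) + 0.2·1 + 0.15·0 + 0.25·h(Severe)
h(Severe) = 0.2·h(Mild) + 0.25·h(Critical) + 0.1·1 + 0.2·0 + 0.25·h(Severe)
Solving: h(Mild) = 0.6282, h(Critical) = 0.5542, h(Severe) = 0.4856.
Starting from Critical, the probability is 0.5542.

0.5542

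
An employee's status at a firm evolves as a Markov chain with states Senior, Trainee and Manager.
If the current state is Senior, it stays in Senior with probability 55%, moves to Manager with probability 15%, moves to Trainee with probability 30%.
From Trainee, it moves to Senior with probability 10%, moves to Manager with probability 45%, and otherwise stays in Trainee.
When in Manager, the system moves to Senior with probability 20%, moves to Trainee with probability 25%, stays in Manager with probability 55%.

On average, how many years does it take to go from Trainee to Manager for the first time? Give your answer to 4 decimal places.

2.5287

Let t(s) be the expected number of years to first reach Manager from state s, with t(Manager) = 0. Conditioning on the first year:
t(Senior) = 1 + 0.55·t(Senior) + 0.3·t(Trainee)
t(Trainee) = 1 + 0.1·t(Senior) + 0.45·t(Trainee)
Solving: t(Senior) = 3.9080, t(Trainee) = 2.5287.
Expected years from Trainee to Manager: 2.5287.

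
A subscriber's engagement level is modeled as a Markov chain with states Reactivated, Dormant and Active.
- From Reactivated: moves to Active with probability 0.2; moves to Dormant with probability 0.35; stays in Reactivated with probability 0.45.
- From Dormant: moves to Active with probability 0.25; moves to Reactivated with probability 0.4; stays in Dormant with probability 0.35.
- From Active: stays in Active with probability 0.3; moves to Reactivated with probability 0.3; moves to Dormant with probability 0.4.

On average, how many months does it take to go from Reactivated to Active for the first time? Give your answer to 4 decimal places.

Let t(s) be the expected number of months to first reach Active from state s, with t(Active) = 0. Conditioning on the first month:
t(Reactivated) = 1 + 0.45·t(Reactivated) + 0.35·t(Dormant)
t(Dormant) = 1 + 0.4·t(Reactivated) + 0.35·t(Dormant)
Solving: t(Reactivated) = 4.5977, t(Dormant) = 4.3678.
Expected months from Reactivated to Active: 4.5977.

4.5977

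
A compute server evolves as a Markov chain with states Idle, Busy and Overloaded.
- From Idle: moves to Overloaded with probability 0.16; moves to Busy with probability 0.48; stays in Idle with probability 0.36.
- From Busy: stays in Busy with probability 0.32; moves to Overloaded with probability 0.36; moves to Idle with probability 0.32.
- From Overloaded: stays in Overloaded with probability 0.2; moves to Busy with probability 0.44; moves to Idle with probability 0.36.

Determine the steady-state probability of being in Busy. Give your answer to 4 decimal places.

0.4051

Let the stationary distribution be π with π = πP and π_1 + π_2 + π_3 = 1.
π_1 = 0.36·π_1 + 0.32·π_2 + 0.36·π_3
π_2 = 0.48·π_1 + 0.32·π_2 + 0.44·π_3
Solving with the normalization constraint gives π = (0.3438, 0.4051, 0.2511).
So the stationary probability of Busy is 0.4051.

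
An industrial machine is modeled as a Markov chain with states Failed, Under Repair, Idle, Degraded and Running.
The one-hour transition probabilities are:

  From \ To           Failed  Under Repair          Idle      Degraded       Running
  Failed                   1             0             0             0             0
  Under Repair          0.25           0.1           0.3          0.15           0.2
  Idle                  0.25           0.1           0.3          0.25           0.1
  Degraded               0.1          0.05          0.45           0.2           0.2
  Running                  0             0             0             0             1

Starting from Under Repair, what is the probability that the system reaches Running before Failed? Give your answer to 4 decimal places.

0.4304

Let h(s) be the probability of absorption at Running starting from transient state s. Then h(Running) = 1 and h(Failed) = 0. By first-step analysis:
h(Under Repair) = 0.25·0 + 0.1·h(Under Repair) + 0.3·h(Idle) + 0.15·h(Degraded) + 0.2·1
h(Idle) = 0.25·0 + 0.1·h(Under Repair) + 0.3·h(Idle) + 0.25·h(Degraded) + 0.1·1
h(Degraded) = 0.1·0 + 0.05·h(Under Repair) + 0.45·h(Idle) + 0.2·h(Degraded) + 0.2·1
Solving: h(Under Repair) = 0.4304, h(Idle) = 0.3795, h(Degraded) = 0.4904.
Starting from Under Repair, the probability is 0.4304.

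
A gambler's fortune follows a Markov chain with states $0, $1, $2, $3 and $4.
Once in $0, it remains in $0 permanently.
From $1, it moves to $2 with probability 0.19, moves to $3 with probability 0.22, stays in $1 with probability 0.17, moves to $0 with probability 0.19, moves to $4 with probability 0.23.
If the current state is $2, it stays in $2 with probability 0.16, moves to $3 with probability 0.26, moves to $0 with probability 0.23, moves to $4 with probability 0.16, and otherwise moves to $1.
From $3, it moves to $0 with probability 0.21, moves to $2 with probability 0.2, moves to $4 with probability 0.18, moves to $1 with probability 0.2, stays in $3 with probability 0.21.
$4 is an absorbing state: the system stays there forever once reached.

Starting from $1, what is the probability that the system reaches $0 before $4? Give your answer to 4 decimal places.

0.4955

Let h(s) be the probability of absorption at $0 starting from transient state s. Then h($0) = 1 and h($4) = 0. By first-step analysis:
h($1) = 0.19·1 + 0.17·h($1) + 0.19·h($2) + 0.22·h($3) + 0.23·0
h($2) = 0.23·1 + 0.19·h($1) + 0.16·h($2) + 0.26·h($3) + 0.16·0
h($3) = 0.21·1 + 0.2·h($1) + 0.2·h($2) + 0.21·h($3) + 0.18·0
Solving: h($1) = 0.4955, h($2) = 0.5501, h($3) = 0.5305.
Starting from $1, the probability is 0.4955.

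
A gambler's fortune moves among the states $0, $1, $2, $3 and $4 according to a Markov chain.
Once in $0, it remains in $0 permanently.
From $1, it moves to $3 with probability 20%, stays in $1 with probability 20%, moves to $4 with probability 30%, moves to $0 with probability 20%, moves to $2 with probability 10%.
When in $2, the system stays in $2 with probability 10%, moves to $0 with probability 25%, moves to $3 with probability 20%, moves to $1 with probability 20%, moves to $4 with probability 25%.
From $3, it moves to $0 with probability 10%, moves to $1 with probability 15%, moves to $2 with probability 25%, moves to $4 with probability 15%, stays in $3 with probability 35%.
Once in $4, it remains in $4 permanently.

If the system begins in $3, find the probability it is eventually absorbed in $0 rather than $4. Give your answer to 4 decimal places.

Let h(s) be the probability of absorption at $0 starting from transient state s. Then h($0) = 1 and h($4) = 0. By first-step analysis:
h($1) = 0.2·1 + 0.2·h($1) + 0.1·h($2) + 0.2·h($3) + 0.3·0
h($2) = 0.25·1 + 0.2·h($1) + 0.1·h($2) + 0.2·h($3) + 0.25·0
h($3) = 0.1·1 + 0.15·h($1) + 0.25·h($2) + 0.35·h($3) + 0.15·0
Solving: h($1) = 0.4153, h($2) = 0.4653, h($3) = 0.4287.
Starting from $3, the probability is 0.4287.

0.4287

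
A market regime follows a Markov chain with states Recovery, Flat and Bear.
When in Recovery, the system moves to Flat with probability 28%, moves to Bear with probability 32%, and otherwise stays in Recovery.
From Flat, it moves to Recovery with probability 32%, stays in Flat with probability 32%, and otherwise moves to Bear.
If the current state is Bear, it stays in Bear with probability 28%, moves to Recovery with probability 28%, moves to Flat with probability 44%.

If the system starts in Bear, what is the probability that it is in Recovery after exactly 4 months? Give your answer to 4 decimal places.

0.3338

Propagate the distribution vector 4 months from Bear.
After 0 months: (0.0000, 0.0000, 1.0000)
After 1 month: (0.2800, 0.4400, 0.2800)
After 2 months: (0.3312, 0.3424, 0.3264)
After 3 months: (0.3334, 0.3459, 0.3206)
After 4 months: (0.3338, 0.3451, 0.3210)
P(in Recovery after 4 months) = 0.3338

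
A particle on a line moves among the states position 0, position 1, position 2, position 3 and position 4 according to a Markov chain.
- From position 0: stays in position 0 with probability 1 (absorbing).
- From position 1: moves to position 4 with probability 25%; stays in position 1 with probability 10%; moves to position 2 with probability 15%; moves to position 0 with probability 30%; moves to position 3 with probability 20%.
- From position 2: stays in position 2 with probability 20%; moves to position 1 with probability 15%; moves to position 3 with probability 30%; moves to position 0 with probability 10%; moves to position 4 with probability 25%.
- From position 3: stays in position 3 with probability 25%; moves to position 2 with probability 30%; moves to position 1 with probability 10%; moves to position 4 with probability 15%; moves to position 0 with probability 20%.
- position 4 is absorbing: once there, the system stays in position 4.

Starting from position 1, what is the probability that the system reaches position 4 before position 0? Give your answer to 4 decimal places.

Let h(s) be the probability of absorption at position 4 starting from transient state s. Then h(position 4) = 1 and h(position 0) = 0. By first-step analysis:
h(position 1) = 0.3·0 + 0.1·h(position 1) + 0.15·h(position 2) + 0.2·h(position 3) + 0.25·1
h(position 2) = 0.1·0 + 0.15·h(position 1) + 0.2·h(position 2) + 0.3·h(position 3) + 0.25·1
h(position 3) = 0.2·0 + 0.1·h(position 1) + 0.3·h(position 2) + 0.25·h(position 3) + 0.15·1
Solving: h(position 1) = 0.4880, h(position 2) = 0.5922, h(position 3) = 0.5020.
Starting from position 1, the probability is 0.4880.

0.4880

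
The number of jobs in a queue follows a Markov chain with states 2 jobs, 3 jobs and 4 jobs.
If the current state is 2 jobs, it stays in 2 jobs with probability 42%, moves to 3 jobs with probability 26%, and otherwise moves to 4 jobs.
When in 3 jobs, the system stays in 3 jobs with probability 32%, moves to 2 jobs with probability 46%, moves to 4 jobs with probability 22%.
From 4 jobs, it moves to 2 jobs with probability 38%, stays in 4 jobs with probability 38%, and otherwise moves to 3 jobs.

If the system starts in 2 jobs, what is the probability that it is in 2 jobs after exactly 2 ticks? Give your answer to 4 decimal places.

0.4176

Sum over the intermediate state after 1 tick:
P = P(2 jobs→2 jobs)·P(2 jobs→2 jobs) + P(2 jobs→3 jobs)·P(3 jobs→2 jobs) + P(2 jobs→4 jobs)·P(4 jobs→2 jobs)
  = 0.42×0.42 + 0.26×0.46 + 0.32×0.38
  = 0.1764 + 0.1196 + 0.1216 = 0.4176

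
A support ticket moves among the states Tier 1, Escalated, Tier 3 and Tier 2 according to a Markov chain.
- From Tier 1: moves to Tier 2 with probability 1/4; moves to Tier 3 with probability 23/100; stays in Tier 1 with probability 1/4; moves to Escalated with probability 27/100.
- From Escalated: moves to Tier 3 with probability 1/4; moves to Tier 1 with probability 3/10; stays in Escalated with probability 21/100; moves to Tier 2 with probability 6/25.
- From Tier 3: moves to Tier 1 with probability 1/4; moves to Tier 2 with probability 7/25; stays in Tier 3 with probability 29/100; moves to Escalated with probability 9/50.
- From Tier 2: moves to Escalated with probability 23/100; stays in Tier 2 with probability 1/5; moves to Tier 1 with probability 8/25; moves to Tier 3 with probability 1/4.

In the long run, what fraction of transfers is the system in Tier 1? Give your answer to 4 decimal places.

0.2782

Let the stationary distribution be π with π = πP and π_1 + π_2 + π_3 + π_4 = 1.
π_1 = 0.25·π_1 + 0.3·π_2 + 0.25·π_3 + 0.32·π_4
π_2 = 0.27·π_1 + 0.21·π_2 + 0.18·π_3 + 0.23·π_4
π_3 = 0.23·π_1 + 0.25·π_2 + 0.29·π_3 + 0.25·π_4
Solving with the normalization constraint gives π = (0.2782, 0.2239, 0.2546, 0.2432).
So the stationary probability of Tier 1 is 0.2782.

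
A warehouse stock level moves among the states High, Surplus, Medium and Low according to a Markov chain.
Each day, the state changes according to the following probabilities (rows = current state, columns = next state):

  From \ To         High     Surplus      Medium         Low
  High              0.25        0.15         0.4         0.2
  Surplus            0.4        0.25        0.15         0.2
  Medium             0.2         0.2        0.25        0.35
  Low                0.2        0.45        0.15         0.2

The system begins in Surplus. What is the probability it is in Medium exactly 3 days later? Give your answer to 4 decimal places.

Propagate the distribution vector 3 days from Surplus.
After 0 days: (0.0000, 1.0000, 0.0000, 0.0000)
After 1 day: (0.4000, 0.2500, 0.1500, 0.2000)
After 2 days: (0.2700, 0.2425, 0.2650, 0.2225)
After 3 days: (0.2620, 0.2543, 0.2440, 0.2398)
P(in Medium after 3 days) = 0.2440

0.2440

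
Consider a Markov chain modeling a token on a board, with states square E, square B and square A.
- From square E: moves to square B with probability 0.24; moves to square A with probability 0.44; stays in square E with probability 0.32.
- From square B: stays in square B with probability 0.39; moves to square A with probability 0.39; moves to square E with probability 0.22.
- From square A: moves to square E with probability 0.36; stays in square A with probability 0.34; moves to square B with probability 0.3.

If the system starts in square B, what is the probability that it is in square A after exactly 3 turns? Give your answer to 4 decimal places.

0.3858

Propagate the distribution vector 3 turns from square B.
After 0 turns: (0.0000, 1.0000, 0.0000)
After 1 turn: (0.2200, 0.3900, 0.3900)
After 2 turns: (0.2966, 0.3219, 0.3815)
After 3 turns: (0.3031, 0.3112, 0.3858)
P(in square A after 3 turns) = 0.3858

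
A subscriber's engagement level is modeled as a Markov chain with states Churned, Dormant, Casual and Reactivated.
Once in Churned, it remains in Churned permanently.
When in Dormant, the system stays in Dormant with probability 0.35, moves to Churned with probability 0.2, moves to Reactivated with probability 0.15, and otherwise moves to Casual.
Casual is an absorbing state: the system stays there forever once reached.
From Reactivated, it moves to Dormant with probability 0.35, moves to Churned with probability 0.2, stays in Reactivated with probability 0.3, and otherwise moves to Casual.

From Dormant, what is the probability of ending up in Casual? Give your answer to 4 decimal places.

Let h(s) be the probability of absorption at Casual starting from transient state s. Then h(Casual) = 1 and h(Churned) = 0. By first-step analysis:
h(Dormant) = 0.2·0 + 0.35·h(Dormant) + 0.3·1 + 0.15·h(Reactivated)
h(Reactivated) = 0.2·0 + 0.35·h(Dormant) + 0.15·1 + 0.3·h(Reactivated)
Solving: h(Dormant) = 0.5776, h(Reactivated) = 0.5031.
Starting from Dormant, the probability is 0.5776.

0.5776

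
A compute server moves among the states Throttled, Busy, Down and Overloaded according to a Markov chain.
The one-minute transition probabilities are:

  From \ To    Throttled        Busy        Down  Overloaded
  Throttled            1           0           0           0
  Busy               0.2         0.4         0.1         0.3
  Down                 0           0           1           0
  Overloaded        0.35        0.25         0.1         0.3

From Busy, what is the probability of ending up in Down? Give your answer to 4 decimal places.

0.2899

Let h(s) be the probability of absorption at Down starting from transient state s. Then h(Down) = 1 and h(Throttled) = 0. By first-step analysis:
h(Busy) = 0.2·0 + 0.4·h(Busy) + 0.1·1 + 0.3·h(Overloaded)
h(Overloaded) = 0.35·0 + 0.25·h(Busy) + 0.1·1 + 0.3·h(Overloaded)
Solving: h(Busy) = 0.2899, h(Overloaded) = 0.2464.
Starting from Busy, the probability is 0.2899.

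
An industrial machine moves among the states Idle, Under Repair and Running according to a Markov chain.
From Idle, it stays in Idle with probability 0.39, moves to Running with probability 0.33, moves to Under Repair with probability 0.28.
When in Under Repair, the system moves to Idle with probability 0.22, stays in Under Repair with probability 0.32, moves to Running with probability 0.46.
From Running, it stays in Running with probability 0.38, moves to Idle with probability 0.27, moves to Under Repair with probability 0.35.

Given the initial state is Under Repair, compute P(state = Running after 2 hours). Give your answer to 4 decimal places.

0.3946

Sum over the intermediate state after 1 hour:
P = P(Under Repair→Idle)·P(Idle→Running) + P(Under Repair→Under Repair)·P(Under Repair→Running) + P(Under Repair→Running)·P(Running→Running)
  = 0.22×0.33 + 0.32×0.46 + 0.46×0.38
  = 0.0726 + 0.1472 + 0.1748 = 0.3946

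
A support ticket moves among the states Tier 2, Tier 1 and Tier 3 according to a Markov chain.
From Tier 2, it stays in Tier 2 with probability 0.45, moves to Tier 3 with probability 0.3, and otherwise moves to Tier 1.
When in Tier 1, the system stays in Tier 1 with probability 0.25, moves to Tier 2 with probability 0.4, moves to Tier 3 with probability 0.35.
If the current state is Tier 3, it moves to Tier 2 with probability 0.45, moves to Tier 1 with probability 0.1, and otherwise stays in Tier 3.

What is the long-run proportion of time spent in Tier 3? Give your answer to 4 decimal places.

Let the stationary distribution be π with π = πP and π_1 + π_2 + π_3 = 1.
π_1 = 0.45·π_1 + 0.4·π_2 + 0.45·π_3
π_2 = 0.25·π_1 + 0.25·π_2 + 0.1·π_3
Solving with the normalization constraint gives π = (0.4402, 0.1953, 0.3644).
So the stationary probability of Tier 3 is 0.3644.

0.3644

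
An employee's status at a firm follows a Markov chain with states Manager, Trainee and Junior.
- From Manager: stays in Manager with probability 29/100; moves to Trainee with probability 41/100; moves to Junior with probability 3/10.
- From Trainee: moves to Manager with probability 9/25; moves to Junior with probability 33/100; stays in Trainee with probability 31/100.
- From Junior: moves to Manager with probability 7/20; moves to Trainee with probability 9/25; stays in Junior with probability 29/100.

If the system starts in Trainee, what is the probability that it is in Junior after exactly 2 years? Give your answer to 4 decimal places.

Sum over the intermediate state after 1 year:
P = P(Trainee→Manager)·P(Manager→Junior) + P(Trainee→Trainee)·P(Trainee→Junior) + P(Trainee→Junior)·P(Junior→Junior)
  = 0.36×0.3 + 0.31×0.33 + 0.33×0.29
  = 0.1080 + 0.1023 + 0.0957 = 0.3060

0.3060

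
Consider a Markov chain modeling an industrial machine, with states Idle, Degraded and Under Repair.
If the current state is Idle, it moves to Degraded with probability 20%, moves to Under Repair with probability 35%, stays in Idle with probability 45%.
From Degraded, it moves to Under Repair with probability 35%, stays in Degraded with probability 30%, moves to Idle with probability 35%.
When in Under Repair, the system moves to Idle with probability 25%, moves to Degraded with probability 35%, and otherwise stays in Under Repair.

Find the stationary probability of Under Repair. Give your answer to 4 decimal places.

0.3684

Let the stationary distribution be π with π = πP and π_1 + π_2 + π_3 = 1.
π_1 = 0.45·π_1 + 0.35·π_2 + 0.25·π_3
π_2 = 0.2·π_1 + 0.3·π_2 + 0.35·π_3
Solving with the normalization constraint gives π = (0.3480, 0.2836, 0.3684).
So the stationary probability of Under Repair is 0.3684.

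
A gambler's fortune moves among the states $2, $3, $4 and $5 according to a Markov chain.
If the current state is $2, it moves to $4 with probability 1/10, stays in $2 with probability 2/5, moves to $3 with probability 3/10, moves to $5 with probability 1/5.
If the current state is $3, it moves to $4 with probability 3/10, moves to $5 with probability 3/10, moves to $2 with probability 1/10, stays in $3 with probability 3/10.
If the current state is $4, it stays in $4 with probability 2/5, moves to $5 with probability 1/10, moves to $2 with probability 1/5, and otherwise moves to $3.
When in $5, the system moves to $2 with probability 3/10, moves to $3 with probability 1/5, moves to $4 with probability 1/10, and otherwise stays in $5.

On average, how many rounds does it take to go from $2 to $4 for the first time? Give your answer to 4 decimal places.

6.4800

Let t(s) be the expected number of rounds to first reach $4 from state s, with t($4) = 0. Conditioning on the first round:
t($2) = 1 + 0.4·t($2) + 0.3·t($3) + 0.2·t($5)
t($3) = 1 + 0.1·t($2) + 0.3·t($3) + 0.3·t($5)
t($5) = 1 + 0.3·t($2) + 0.2·t($3) + 0.4·t($5)
Solving: t($2) = 6.4800, t($3) = 5.2000, t($5) = 6.6400.
Expected rounds from $2 to $4: 6.4800.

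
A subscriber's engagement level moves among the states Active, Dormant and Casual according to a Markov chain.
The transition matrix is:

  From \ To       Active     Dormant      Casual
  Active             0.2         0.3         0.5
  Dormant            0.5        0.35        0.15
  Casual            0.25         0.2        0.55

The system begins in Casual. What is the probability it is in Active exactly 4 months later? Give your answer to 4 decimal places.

Propagate the distribution vector 4 months from Casual.
After 0 months: (0.0000, 0.0000, 1.0000)
After 1 month: (0.2500, 0.2000, 0.5500)
After 2 months: (0.2875, 0.2550, 0.4575)
After 3 months: (0.2994, 0.2670, 0.4336)
After 4 months: (0.3018, 0.2700, 0.4282)
P(in Active after 4 months) = 0.3018

0.3018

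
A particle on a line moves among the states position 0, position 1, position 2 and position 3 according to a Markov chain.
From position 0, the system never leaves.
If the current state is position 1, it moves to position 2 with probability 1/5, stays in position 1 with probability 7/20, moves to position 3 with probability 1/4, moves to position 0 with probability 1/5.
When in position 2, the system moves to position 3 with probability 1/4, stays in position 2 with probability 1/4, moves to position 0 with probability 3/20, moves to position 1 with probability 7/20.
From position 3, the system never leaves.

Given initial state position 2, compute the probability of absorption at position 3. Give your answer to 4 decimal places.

Let h(s) be the probability of absorption at position 3 starting from transient state s. Then h(position 3) = 1 and h(position 0) = 0. By first-step analysis:
h(position 1) = 0.2·0 + 0.35·h(position 1) + 0.2·h(position 2) + 0.25·1
h(position 2) = 0.15·0 + 0.35·h(position 1) + 0.25·h(position 2) + 0.25·1
Solving: h(position 1) = 0.5689, h(position 2) = 0.5988.
Starting from position 2, the probability is 0.5988.

0.5988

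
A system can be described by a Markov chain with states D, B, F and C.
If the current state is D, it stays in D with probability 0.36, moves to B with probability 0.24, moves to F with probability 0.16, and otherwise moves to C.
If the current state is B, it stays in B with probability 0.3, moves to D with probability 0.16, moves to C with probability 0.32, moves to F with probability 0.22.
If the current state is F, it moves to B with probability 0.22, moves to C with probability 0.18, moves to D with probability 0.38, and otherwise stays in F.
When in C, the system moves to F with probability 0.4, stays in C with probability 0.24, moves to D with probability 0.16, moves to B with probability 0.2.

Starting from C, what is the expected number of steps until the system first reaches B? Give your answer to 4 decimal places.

Let t(s) be the expected number of steps to first reach B from state s, with t(B) = 0. Conditioning on the first step:
t(D) = 1 + 0.36·t(D) + 0.16·t(F) + 0.24·t(C)
t(F) = 1 + 0.38·t(D) + 0.22·t(F) + 0.18·t(C)
t(C) = 1 + 0.16·t(D) + 0.4·t(F) + 0.24·t(C)
Solving: t(D) = 4.4172, t(F) = 4.4987, t(C) = 4.6134.
Expected steps from C to B: 4.6134.

4.6134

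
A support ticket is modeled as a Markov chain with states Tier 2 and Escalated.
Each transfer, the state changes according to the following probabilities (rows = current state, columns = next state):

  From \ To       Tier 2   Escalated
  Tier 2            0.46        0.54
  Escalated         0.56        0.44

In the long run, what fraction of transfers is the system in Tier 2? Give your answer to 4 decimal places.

Let the stationary distribution be π with π = πP and π_1 + π_2 = 1.
π_1 = 0.46·π_1 + 0.56·π_2
Solving with the normalization constraint gives π = (0.5091, 0.4909).
So the stationary probability of Tier 2 is 0.5091.

0.5091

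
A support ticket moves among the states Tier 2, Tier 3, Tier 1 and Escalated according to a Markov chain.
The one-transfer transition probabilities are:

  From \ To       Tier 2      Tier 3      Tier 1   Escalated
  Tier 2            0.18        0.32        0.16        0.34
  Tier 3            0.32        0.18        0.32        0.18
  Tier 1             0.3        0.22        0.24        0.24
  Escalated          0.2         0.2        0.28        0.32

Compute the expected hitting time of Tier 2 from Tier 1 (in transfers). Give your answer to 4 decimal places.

3.5791

Let t(s) be the expected number of transfers to first reach Tier 2 from state s, with t(Tier 2) = 0. Conditioning on the first transfer:
t(Tier 3) = 1 + 0.18·t(Tier 3) + 0.32·t(Tier 1) + 0.18·t(Escalated)
t(Tier 1) = 1 + 0.22·t(Tier 3) + 0.24·t(Tier 1) + 0.24·t(Escalated)
t(Escalated) = 1 + 0.2·t(Tier 3) + 0.28·t(Tier 1) + 0.32·t(Escalated)
Solving: t(Tier 3) = 3.4877, t(Tier 1) = 3.5791, t(Escalated) = 3.9702.
Expected transfers from Tier 1 to Tier 2: 3.5791.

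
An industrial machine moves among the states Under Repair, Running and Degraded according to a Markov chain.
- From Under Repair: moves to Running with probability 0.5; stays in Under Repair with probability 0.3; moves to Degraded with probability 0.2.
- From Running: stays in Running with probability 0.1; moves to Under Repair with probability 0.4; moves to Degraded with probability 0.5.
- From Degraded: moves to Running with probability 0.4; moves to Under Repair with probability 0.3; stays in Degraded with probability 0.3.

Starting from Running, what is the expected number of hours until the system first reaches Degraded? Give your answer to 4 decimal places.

Let t(s) be the expected number of hours to first reach Degraded from state s, with t(Degraded) = 0. Conditioning on the first hour:
t(Under Repair) = 1 + 0.3·t(Under Repair) + 0.5·t(Running)
t(Running) = 1 + 0.4·t(Under Repair) + 0.1·t(Running)
Solving: t(Under Repair) = 3.2558, t(Running) = 2.5581.
Expected hours from Running to Degraded: 2.5581.

2.5581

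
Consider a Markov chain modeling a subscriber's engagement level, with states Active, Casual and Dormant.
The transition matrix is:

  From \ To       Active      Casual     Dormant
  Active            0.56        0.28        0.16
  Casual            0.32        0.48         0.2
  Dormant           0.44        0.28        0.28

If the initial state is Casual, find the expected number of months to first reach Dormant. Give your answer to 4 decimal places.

5.4598

Let t(s) be the expected number of months to first reach Dormant from state s, with t(Dormant) = 0. Conditioning on the first month:
t(Active) = 1 + 0.56·t(Active) + 0.28·t(Casual)
t(Casual) = 1 + 0.32·t(Active) + 0.48·t(Casual)
Solving: t(Active) = 5.7471, t(Casual) = 5.4598.
Expected months from Casual to Dormant: 5.4598.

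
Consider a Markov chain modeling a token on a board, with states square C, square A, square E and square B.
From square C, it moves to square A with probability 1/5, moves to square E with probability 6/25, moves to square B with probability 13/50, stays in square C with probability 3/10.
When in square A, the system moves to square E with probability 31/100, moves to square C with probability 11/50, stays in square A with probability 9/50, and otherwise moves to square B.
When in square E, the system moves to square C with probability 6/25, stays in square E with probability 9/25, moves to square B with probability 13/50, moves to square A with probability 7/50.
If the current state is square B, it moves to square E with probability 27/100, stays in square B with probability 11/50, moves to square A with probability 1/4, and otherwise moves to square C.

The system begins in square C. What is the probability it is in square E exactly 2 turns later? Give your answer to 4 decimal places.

0.2906

Propagate the distribution vector 2 turns from square C.
After 0 turns: (1.0000, 0.0000, 0.0000, 0.0000)
After 1 turn: (0.3000, 0.2000, 0.2400, 0.2600)
After 2 turns: (0.2592, 0.1946, 0.2906, 0.2556)
P(in square E after 2 turns) = 0.2906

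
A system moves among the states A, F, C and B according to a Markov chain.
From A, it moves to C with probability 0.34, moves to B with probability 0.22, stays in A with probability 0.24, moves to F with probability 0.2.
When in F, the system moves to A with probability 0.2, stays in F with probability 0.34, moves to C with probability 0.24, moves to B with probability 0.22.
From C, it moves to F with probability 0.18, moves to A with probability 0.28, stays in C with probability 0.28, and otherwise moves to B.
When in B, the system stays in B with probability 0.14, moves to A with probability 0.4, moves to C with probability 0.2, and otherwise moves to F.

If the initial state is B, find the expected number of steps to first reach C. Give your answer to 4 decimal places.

Let t(s) be the expected number of steps to first reach C from state s, with t(C) = 0. Conditioning on the first step:
t(A) = 1 + 0.24·t(A) + 0.2·t(F) + 0.22·t(B)
t(F) = 1 + 0.2·t(A) + 0.34·t(F) + 0.22·t(B)
t(B) = 1 + 0.4·t(A) + 0.26·t(F) + 0.14·t(B)
Solving: t(A) = 3.4867, t(F) = 3.8921, t(B) = 3.9612.
Expected steps from B to C: 3.9612.

3.9612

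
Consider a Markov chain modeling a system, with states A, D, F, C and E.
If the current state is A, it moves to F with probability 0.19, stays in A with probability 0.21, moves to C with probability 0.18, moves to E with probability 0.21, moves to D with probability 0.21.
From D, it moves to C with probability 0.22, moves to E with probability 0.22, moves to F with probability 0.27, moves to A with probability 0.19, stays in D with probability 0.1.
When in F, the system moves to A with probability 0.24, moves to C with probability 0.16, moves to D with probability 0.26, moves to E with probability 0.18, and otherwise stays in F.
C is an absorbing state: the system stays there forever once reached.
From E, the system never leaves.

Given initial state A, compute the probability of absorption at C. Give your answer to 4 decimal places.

0.4717

Let h(s) be the probability of absorption at C starting from transient state s. Then h(C) = 1 and h(E) = 0. By first-step analysis:
h(A) = 0.21·h(A) + 0.21·h(D) + 0.19·h(F) + 0.18·1 + 0.21·0
h(D) = 0.19·h(A) + 0.1·h(D) + 0.27·h(F) + 0.22·1 + 0.22·0
h(F) = 0.24·h(A) + 0.26·h(D) + 0.16·h(F) + 0.16·1 + 0.18·0
Solving: h(A) = 0.4717, h(D) = 0.4868, h(F) = 0.4759.
Starting from A, the probability is 0.4717.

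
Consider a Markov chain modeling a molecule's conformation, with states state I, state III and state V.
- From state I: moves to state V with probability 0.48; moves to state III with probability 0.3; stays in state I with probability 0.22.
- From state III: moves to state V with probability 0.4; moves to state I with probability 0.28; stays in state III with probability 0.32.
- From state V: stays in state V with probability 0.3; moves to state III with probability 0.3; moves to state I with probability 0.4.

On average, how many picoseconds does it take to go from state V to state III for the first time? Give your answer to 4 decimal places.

Let t(s) be the expected number of picoseconds to first reach state III from state s, with t(state III) = 0. Conditioning on the first picosecond:
t(state I) = 1 + 0.22·t(state I) + 0.48·t(state V)
t(state V) = 1 + 0.4·t(state I) + 0.3·t(state V)
Solving: t(state I) = 3.3333, t(state V) = 3.3333.
Expected picoseconds from state V to state III: 3.3333.

3.3333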